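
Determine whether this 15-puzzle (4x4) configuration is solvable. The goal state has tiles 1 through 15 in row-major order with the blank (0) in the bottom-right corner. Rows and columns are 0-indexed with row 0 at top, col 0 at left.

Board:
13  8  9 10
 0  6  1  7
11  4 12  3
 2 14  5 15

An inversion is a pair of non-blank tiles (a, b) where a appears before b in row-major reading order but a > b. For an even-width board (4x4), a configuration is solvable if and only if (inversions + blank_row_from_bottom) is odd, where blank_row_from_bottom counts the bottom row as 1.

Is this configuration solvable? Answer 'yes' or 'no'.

Inversions: 53
Blank is in row 1 (0-indexed from top), which is row 3 counting from the bottom (bottom = 1).
53 + 3 = 56, which is even, so the puzzle is not solvable.

Answer: no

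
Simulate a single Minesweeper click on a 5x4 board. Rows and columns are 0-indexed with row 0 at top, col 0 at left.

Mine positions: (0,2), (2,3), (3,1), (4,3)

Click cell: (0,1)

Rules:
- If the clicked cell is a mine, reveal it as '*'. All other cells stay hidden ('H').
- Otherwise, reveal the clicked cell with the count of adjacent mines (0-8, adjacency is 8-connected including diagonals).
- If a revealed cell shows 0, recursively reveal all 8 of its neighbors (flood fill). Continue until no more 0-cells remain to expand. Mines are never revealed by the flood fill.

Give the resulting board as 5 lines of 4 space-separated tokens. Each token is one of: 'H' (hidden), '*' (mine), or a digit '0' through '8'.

H 1 H H
H H H H
H H H H
H H H H
H H H H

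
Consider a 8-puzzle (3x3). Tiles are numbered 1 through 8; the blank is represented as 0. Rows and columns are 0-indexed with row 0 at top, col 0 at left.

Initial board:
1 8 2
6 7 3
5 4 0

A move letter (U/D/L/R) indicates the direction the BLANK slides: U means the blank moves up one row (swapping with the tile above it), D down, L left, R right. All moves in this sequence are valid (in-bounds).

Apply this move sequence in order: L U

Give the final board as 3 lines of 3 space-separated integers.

After move 1 (L):
1 8 2
6 7 3
5 0 4

After move 2 (U):
1 8 2
6 0 3
5 7 4

Answer: 1 8 2
6 0 3
5 7 4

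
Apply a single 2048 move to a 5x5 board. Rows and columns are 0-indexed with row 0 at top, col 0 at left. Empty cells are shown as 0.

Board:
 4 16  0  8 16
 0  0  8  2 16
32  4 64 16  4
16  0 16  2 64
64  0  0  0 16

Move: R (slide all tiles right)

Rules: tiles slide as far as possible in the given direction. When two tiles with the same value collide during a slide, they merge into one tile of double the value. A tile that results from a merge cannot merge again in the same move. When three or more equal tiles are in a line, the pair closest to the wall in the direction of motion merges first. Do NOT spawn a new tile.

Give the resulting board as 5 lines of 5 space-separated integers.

Slide right:
row 0: [4, 16, 0, 8, 16] -> [0, 4, 16, 8, 16]
row 1: [0, 0, 8, 2, 16] -> [0, 0, 8, 2, 16]
row 2: [32, 4, 64, 16, 4] -> [32, 4, 64, 16, 4]
row 3: [16, 0, 16, 2, 64] -> [0, 0, 32, 2, 64]
row 4: [64, 0, 0, 0, 16] -> [0, 0, 0, 64, 16]

Answer:  0  4 16  8 16
 0  0  8  2 16
32  4 64 16  4
 0  0 32  2 64
 0  0  0 64 16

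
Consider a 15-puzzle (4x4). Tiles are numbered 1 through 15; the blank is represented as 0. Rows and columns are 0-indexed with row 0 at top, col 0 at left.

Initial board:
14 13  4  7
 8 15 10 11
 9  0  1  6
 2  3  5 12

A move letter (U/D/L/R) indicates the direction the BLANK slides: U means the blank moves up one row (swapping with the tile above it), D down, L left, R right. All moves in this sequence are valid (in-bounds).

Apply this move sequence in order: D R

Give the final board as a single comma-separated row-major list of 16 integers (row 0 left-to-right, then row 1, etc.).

Answer: 14, 13, 4, 7, 8, 15, 10, 11, 9, 3, 1, 6, 2, 5, 0, 12

Derivation:
After move 1 (D):
14 13  4  7
 8 15 10 11
 9  3  1  6
 2  0  5 12

After move 2 (R):
14 13  4  7
 8 15 10 11
 9  3  1  6
 2  5  0 12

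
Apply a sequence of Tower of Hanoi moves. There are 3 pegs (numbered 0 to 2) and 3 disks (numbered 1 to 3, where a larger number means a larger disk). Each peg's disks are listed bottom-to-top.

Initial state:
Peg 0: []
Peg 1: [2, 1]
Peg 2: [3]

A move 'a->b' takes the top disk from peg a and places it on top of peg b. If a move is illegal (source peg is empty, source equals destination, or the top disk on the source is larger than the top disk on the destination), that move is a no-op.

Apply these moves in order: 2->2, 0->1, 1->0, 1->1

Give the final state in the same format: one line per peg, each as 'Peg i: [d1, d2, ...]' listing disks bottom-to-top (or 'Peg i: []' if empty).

Answer: Peg 0: [1]
Peg 1: [2]
Peg 2: [3]

Derivation:
After move 1 (2->2):
Peg 0: []
Peg 1: [2, 1]
Peg 2: [3]

After move 2 (0->1):
Peg 0: []
Peg 1: [2, 1]
Peg 2: [3]

After move 3 (1->0):
Peg 0: [1]
Peg 1: [2]
Peg 2: [3]

After move 4 (1->1):
Peg 0: [1]
Peg 1: [2]
Peg 2: [3]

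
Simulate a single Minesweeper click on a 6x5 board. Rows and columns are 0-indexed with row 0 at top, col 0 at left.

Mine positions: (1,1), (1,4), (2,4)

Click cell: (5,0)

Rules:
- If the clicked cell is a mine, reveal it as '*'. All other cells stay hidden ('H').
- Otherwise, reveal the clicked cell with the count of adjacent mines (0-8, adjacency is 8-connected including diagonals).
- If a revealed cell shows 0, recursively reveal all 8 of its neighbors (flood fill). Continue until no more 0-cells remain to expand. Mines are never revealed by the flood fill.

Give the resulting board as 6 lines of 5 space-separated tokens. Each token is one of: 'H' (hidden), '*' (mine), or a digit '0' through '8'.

H H H H H
H H H H H
1 1 1 2 H
0 0 0 1 1
0 0 0 0 0
0 0 0 0 0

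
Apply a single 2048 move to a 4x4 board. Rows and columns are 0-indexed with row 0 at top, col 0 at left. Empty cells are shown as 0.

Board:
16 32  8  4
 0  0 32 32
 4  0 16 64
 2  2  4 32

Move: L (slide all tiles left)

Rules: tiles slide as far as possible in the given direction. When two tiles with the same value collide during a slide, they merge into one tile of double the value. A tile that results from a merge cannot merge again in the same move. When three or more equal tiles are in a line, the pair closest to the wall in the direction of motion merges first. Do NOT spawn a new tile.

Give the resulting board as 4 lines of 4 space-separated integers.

Answer: 16 32  8  4
64  0  0  0
 4 16 64  0
 4  4 32  0

Derivation:
Slide left:
row 0: [16, 32, 8, 4] -> [16, 32, 8, 4]
row 1: [0, 0, 32, 32] -> [64, 0, 0, 0]
row 2: [4, 0, 16, 64] -> [4, 16, 64, 0]
row 3: [2, 2, 4, 32] -> [4, 4, 32, 0]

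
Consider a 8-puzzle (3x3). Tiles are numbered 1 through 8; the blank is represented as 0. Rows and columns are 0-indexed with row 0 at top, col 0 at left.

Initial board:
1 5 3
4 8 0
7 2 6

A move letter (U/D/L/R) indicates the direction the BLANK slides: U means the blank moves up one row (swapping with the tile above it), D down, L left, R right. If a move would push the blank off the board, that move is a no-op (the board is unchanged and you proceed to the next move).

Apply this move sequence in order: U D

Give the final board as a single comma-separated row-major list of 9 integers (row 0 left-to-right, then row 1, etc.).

After move 1 (U):
1 5 0
4 8 3
7 2 6

After move 2 (D):
1 5 3
4 8 0
7 2 6

Answer: 1, 5, 3, 4, 8, 0, 7, 2, 6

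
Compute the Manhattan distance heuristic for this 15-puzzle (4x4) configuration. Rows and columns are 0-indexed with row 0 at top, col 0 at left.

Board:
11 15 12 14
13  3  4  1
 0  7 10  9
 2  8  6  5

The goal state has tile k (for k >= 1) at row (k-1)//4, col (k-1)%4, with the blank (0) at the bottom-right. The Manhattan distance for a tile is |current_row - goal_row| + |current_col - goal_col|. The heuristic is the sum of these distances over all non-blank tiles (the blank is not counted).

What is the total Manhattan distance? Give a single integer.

Answer: 48

Derivation:
Tile 11: at (0,0), goal (2,2), distance |0-2|+|0-2| = 4
Tile 15: at (0,1), goal (3,2), distance |0-3|+|1-2| = 4
Tile 12: at (0,2), goal (2,3), distance |0-2|+|2-3| = 3
Tile 14: at (0,3), goal (3,1), distance |0-3|+|3-1| = 5
Tile 13: at (1,0), goal (3,0), distance |1-3|+|0-0| = 2
Tile 3: at (1,1), goal (0,2), distance |1-0|+|1-2| = 2
Tile 4: at (1,2), goal (0,3), distance |1-0|+|2-3| = 2
Tile 1: at (1,3), goal (0,0), distance |1-0|+|3-0| = 4
Tile 7: at (2,1), goal (1,2), distance |2-1|+|1-2| = 2
Tile 10: at (2,2), goal (2,1), distance |2-2|+|2-1| = 1
Tile 9: at (2,3), goal (2,0), distance |2-2|+|3-0| = 3
Tile 2: at (3,0), goal (0,1), distance |3-0|+|0-1| = 4
Tile 8: at (3,1), goal (1,3), distance |3-1|+|1-3| = 4
Tile 6: at (3,2), goal (1,1), distance |3-1|+|2-1| = 3
Tile 5: at (3,3), goal (1,0), distance |3-1|+|3-0| = 5
Sum: 4 + 4 + 3 + 5 + 2 + 2 + 2 + 4 + 2 + 1 + 3 + 4 + 4 + 3 + 5 = 48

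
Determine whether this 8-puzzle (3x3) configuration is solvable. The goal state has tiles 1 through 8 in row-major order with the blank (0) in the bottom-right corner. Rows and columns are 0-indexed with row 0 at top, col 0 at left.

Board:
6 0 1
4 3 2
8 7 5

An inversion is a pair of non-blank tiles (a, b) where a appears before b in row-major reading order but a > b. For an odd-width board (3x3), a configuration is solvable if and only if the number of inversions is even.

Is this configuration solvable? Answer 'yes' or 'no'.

Inversions (pairs i<j in row-major order where tile[i] > tile[j] > 0): 11
11 is odd, so the puzzle is not solvable.

Answer: no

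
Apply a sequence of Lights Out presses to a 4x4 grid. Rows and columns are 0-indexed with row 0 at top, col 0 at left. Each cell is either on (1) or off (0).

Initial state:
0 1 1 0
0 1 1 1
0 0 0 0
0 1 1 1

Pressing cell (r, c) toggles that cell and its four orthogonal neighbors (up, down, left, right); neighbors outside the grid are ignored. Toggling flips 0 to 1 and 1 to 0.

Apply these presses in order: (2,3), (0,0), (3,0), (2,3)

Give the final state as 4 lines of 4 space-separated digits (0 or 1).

Answer: 1 0 1 0
1 1 1 1
1 0 0 0
1 0 1 1

Derivation:
After press 1 at (2,3):
0 1 1 0
0 1 1 0
0 0 1 1
0 1 1 0

After press 2 at (0,0):
1 0 1 0
1 1 1 0
0 0 1 1
0 1 1 0

After press 3 at (3,0):
1 0 1 0
1 1 1 0
1 0 1 1
1 0 1 0

After press 4 at (2,3):
1 0 1 0
1 1 1 1
1 0 0 0
1 0 1 1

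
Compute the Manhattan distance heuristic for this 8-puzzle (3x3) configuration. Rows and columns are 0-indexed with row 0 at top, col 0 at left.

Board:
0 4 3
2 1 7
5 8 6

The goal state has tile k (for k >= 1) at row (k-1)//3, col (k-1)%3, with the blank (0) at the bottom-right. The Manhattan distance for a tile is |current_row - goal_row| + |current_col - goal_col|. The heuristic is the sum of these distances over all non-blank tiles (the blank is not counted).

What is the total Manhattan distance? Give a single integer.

Tile 4: at (0,1), goal (1,0), distance |0-1|+|1-0| = 2
Tile 3: at (0,2), goal (0,2), distance |0-0|+|2-2| = 0
Tile 2: at (1,0), goal (0,1), distance |1-0|+|0-1| = 2
Tile 1: at (1,1), goal (0,0), distance |1-0|+|1-0| = 2
Tile 7: at (1,2), goal (2,0), distance |1-2|+|2-0| = 3
Tile 5: at (2,0), goal (1,1), distance |2-1|+|0-1| = 2
Tile 8: at (2,1), goal (2,1), distance |2-2|+|1-1| = 0
Tile 6: at (2,2), goal (1,2), distance |2-1|+|2-2| = 1
Sum: 2 + 0 + 2 + 2 + 3 + 2 + 0 + 1 = 12

Answer: 12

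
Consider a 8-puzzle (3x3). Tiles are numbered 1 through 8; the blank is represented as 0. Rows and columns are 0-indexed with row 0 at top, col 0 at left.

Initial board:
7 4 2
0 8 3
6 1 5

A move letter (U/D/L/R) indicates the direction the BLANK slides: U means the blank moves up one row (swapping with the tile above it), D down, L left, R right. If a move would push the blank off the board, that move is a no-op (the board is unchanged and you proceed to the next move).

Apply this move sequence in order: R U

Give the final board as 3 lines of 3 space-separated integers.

Answer: 7 0 2
8 4 3
6 1 5

Derivation:
After move 1 (R):
7 4 2
8 0 3
6 1 5

After move 2 (U):
7 0 2
8 4 3
6 1 5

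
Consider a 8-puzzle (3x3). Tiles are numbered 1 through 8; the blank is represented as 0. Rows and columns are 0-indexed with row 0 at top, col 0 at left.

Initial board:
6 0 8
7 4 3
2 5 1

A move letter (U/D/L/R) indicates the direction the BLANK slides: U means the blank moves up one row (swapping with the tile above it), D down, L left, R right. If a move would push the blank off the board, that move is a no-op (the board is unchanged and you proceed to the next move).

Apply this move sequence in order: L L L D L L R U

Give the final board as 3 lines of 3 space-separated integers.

After move 1 (L):
0 6 8
7 4 3
2 5 1

After move 2 (L):
0 6 8
7 4 3
2 5 1

After move 3 (L):
0 6 8
7 4 3
2 5 1

After move 4 (D):
7 6 8
0 4 3
2 5 1

After move 5 (L):
7 6 8
0 4 3
2 5 1

After move 6 (L):
7 6 8
0 4 3
2 5 1

After move 7 (R):
7 6 8
4 0 3
2 5 1

After move 8 (U):
7 0 8
4 6 3
2 5 1

Answer: 7 0 8
4 6 3
2 5 1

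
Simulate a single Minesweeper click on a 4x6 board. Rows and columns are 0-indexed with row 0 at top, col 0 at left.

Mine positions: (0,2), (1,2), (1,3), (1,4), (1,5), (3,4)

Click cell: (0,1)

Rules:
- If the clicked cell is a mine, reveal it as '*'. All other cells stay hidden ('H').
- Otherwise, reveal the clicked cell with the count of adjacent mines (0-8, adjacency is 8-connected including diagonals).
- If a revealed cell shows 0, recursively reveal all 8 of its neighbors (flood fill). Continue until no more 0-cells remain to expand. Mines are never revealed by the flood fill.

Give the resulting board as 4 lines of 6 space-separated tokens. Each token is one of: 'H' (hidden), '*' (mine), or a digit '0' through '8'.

H 2 H H H H
H H H H H H
H H H H H H
H H H H H H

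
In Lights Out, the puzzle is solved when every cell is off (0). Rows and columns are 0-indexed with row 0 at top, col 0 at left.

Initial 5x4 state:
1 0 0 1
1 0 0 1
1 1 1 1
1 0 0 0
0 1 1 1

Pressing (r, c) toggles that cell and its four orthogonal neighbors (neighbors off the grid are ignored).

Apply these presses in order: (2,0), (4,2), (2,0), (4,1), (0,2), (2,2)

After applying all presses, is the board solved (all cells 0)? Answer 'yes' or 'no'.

Answer: no

Derivation:
After press 1 at (2,0):
1 0 0 1
0 0 0 1
0 0 1 1
0 0 0 0
0 1 1 1

After press 2 at (4,2):
1 0 0 1
0 0 0 1
0 0 1 1
0 0 1 0
0 0 0 0

After press 3 at (2,0):
1 0 0 1
1 0 0 1
1 1 1 1
1 0 1 0
0 0 0 0

After press 4 at (4,1):
1 0 0 1
1 0 0 1
1 1 1 1
1 1 1 0
1 1 1 0

After press 5 at (0,2):
1 1 1 0
1 0 1 1
1 1 1 1
1 1 1 0
1 1 1 0

After press 6 at (2,2):
1 1 1 0
1 0 0 1
1 0 0 0
1 1 0 0
1 1 1 0

Lights still on: 11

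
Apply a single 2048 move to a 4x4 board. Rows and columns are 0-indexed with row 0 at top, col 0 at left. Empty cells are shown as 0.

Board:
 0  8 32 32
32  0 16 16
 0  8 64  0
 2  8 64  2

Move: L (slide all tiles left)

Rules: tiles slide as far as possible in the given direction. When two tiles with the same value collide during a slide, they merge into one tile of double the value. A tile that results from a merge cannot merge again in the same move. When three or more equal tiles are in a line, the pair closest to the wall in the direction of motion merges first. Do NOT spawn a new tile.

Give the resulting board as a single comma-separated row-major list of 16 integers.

Slide left:
row 0: [0, 8, 32, 32] -> [8, 64, 0, 0]
row 1: [32, 0, 16, 16] -> [32, 32, 0, 0]
row 2: [0, 8, 64, 0] -> [8, 64, 0, 0]
row 3: [2, 8, 64, 2] -> [2, 8, 64, 2]

Answer: 8, 64, 0, 0, 32, 32, 0, 0, 8, 64, 0, 0, 2, 8, 64, 2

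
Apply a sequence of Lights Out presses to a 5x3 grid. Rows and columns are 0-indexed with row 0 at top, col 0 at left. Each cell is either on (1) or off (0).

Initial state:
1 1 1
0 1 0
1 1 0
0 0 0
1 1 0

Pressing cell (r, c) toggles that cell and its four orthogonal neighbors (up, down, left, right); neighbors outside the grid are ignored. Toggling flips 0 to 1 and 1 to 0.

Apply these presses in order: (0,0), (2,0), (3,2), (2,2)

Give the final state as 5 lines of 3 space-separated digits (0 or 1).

Answer: 0 0 1
0 1 1
0 1 0
1 1 0
1 1 1

Derivation:
After press 1 at (0,0):
0 0 1
1 1 0
1 1 0
0 0 0
1 1 0

After press 2 at (2,0):
0 0 1
0 1 0
0 0 0
1 0 0
1 1 0

After press 3 at (3,2):
0 0 1
0 1 0
0 0 1
1 1 1
1 1 1

After press 4 at (2,2):
0 0 1
0 1 1
0 1 0
1 1 0
1 1 1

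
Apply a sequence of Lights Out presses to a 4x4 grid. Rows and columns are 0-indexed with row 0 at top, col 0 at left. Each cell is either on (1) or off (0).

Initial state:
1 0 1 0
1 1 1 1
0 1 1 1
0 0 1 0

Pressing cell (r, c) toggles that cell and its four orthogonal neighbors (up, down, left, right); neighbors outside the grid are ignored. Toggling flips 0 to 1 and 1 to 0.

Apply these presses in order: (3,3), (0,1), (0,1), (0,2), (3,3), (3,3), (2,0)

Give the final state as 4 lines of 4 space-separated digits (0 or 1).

After press 1 at (3,3):
1 0 1 0
1 1 1 1
0 1 1 0
0 0 0 1

After press 2 at (0,1):
0 1 0 0
1 0 1 1
0 1 1 0
0 0 0 1

After press 3 at (0,1):
1 0 1 0
1 1 1 1
0 1 1 0
0 0 0 1

After press 4 at (0,2):
1 1 0 1
1 1 0 1
0 1 1 0
0 0 0 1

After press 5 at (3,3):
1 1 0 1
1 1 0 1
0 1 1 1
0 0 1 0

After press 6 at (3,3):
1 1 0 1
1 1 0 1
0 1 1 0
0 0 0 1

After press 7 at (2,0):
1 1 0 1
0 1 0 1
1 0 1 0
1 0 0 1

Answer: 1 1 0 1
0 1 0 1
1 0 1 0
1 0 0 1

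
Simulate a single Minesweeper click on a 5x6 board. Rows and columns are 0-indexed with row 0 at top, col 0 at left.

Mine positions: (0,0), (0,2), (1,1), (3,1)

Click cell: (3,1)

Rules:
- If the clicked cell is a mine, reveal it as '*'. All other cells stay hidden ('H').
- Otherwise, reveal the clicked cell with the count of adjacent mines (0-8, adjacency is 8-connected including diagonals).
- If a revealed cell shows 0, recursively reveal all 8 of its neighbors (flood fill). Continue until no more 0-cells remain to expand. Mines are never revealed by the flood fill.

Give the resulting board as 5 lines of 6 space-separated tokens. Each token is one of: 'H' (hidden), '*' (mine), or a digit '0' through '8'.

H H H H H H
H H H H H H
H H H H H H
H * H H H H
H H H H H H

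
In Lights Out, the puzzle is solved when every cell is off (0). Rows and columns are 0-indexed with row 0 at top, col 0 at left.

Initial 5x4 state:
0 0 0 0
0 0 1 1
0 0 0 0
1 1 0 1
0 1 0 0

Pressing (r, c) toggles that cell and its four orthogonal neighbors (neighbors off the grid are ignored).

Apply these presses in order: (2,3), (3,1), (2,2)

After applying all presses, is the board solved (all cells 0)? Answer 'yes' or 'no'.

After press 1 at (2,3):
0 0 0 0
0 0 1 0
0 0 1 1
1 1 0 0
0 1 0 0

After press 2 at (3,1):
0 0 0 0
0 0 1 0
0 1 1 1
0 0 1 0
0 0 0 0

After press 3 at (2,2):
0 0 0 0
0 0 0 0
0 0 0 0
0 0 0 0
0 0 0 0

Lights still on: 0

Answer: yes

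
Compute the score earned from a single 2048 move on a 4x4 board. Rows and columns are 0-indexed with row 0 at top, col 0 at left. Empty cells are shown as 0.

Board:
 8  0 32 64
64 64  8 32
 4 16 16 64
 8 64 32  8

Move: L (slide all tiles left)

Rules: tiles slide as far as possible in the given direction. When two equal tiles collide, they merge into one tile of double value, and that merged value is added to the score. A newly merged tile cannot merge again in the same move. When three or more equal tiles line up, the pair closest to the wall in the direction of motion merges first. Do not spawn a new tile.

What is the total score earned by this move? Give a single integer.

Answer: 160

Derivation:
Slide left:
row 0: [8, 0, 32, 64] -> [8, 32, 64, 0]  score +0 (running 0)
row 1: [64, 64, 8, 32] -> [128, 8, 32, 0]  score +128 (running 128)
row 2: [4, 16, 16, 64] -> [4, 32, 64, 0]  score +32 (running 160)
row 3: [8, 64, 32, 8] -> [8, 64, 32, 8]  score +0 (running 160)
Board after move:
  8  32  64   0
128   8  32   0
  4  32  64   0
  8  64  32   8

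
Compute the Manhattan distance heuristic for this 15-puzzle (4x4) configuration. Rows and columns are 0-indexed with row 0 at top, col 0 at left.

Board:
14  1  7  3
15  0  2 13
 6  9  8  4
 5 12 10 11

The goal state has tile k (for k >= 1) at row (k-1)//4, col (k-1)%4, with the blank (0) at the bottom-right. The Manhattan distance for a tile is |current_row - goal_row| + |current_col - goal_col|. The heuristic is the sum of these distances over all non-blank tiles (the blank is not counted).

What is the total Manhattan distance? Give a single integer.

Answer: 34

Derivation:
Tile 14: at (0,0), goal (3,1), distance |0-3|+|0-1| = 4
Tile 1: at (0,1), goal (0,0), distance |0-0|+|1-0| = 1
Tile 7: at (0,2), goal (1,2), distance |0-1|+|2-2| = 1
Tile 3: at (0,3), goal (0,2), distance |0-0|+|3-2| = 1
Tile 15: at (1,0), goal (3,2), distance |1-3|+|0-2| = 4
Tile 2: at (1,2), goal (0,1), distance |1-0|+|2-1| = 2
Tile 13: at (1,3), goal (3,0), distance |1-3|+|3-0| = 5
Tile 6: at (2,0), goal (1,1), distance |2-1|+|0-1| = 2
Tile 9: at (2,1), goal (2,0), distance |2-2|+|1-0| = 1
Tile 8: at (2,2), goal (1,3), distance |2-1|+|2-3| = 2
Tile 4: at (2,3), goal (0,3), distance |2-0|+|3-3| = 2
Tile 5: at (3,0), goal (1,0), distance |3-1|+|0-0| = 2
Tile 12: at (3,1), goal (2,3), distance |3-2|+|1-3| = 3
Tile 10: at (3,2), goal (2,1), distance |3-2|+|2-1| = 2
Tile 11: at (3,3), goal (2,2), distance |3-2|+|3-2| = 2
Sum: 4 + 1 + 1 + 1 + 4 + 2 + 5 + 2 + 1 + 2 + 2 + 2 + 3 + 2 + 2 = 34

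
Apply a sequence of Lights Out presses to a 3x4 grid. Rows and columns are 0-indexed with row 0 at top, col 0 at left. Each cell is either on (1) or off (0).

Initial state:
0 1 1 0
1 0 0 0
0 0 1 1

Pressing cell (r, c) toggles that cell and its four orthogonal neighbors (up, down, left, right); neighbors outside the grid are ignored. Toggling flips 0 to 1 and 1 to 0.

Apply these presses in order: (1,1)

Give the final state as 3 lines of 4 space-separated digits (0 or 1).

Answer: 0 0 1 0
0 1 1 0
0 1 1 1

Derivation:
After press 1 at (1,1):
0 0 1 0
0 1 1 0
0 1 1 1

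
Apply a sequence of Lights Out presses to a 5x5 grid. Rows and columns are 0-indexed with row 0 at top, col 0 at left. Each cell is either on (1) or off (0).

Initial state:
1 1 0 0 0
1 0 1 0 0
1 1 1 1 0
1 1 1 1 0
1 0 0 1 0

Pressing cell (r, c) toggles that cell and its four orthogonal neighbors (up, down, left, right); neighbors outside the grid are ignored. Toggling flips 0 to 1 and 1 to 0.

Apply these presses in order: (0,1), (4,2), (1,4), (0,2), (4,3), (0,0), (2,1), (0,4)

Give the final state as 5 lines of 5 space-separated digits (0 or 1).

After press 1 at (0,1):
0 0 1 0 0
1 1 1 0 0
1 1 1 1 0
1 1 1 1 0
1 0 0 1 0

After press 2 at (4,2):
0 0 1 0 0
1 1 1 0 0
1 1 1 1 0
1 1 0 1 0
1 1 1 0 0

After press 3 at (1,4):
0 0 1 0 1
1 1 1 1 1
1 1 1 1 1
1 1 0 1 0
1 1 1 0 0

After press 4 at (0,2):
0 1 0 1 1
1 1 0 1 1
1 1 1 1 1
1 1 0 1 0
1 1 1 0 0

After press 5 at (4,3):
0 1 0 1 1
1 1 0 1 1
1 1 1 1 1
1 1 0 0 0
1 1 0 1 1

After press 6 at (0,0):
1 0 0 1 1
0 1 0 1 1
1 1 1 1 1
1 1 0 0 0
1 1 0 1 1

After press 7 at (2,1):
1 0 0 1 1
0 0 0 1 1
0 0 0 1 1
1 0 0 0 0
1 1 0 1 1

After press 8 at (0,4):
1 0 0 0 0
0 0 0 1 0
0 0 0 1 1
1 0 0 0 0
1 1 0 1 1

Answer: 1 0 0 0 0
0 0 0 1 0
0 0 0 1 1
1 0 0 0 0
1 1 0 1 1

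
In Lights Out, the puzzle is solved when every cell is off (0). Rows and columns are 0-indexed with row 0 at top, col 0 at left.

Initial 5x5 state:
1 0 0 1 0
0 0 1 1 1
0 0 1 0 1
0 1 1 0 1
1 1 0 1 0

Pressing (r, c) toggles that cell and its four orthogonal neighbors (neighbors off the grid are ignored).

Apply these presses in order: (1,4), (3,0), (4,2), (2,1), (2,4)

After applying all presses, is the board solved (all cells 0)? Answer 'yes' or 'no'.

Answer: no

Derivation:
After press 1 at (1,4):
1 0 0 1 1
0 0 1 0 0
0 0 1 0 0
0 1 1 0 1
1 1 0 1 0

After press 2 at (3,0):
1 0 0 1 1
0 0 1 0 0
1 0 1 0 0
1 0 1 0 1
0 1 0 1 0

After press 3 at (4,2):
1 0 0 1 1
0 0 1 0 0
1 0 1 0 0
1 0 0 0 1
0 0 1 0 0

After press 4 at (2,1):
1 0 0 1 1
0 1 1 0 0
0 1 0 0 0
1 1 0 0 1
0 0 1 0 0

After press 5 at (2,4):
1 0 0 1 1
0 1 1 0 1
0 1 0 1 1
1 1 0 0 0
0 0 1 0 0

Lights still on: 12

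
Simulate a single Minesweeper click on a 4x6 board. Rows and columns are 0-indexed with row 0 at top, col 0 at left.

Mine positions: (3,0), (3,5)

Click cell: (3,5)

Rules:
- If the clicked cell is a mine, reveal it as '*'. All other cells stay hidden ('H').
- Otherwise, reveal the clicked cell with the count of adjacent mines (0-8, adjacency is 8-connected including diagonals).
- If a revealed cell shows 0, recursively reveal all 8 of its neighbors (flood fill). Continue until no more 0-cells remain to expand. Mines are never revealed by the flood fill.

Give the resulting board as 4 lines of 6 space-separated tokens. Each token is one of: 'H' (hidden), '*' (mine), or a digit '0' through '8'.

H H H H H H
H H H H H H
H H H H H H
H H H H H *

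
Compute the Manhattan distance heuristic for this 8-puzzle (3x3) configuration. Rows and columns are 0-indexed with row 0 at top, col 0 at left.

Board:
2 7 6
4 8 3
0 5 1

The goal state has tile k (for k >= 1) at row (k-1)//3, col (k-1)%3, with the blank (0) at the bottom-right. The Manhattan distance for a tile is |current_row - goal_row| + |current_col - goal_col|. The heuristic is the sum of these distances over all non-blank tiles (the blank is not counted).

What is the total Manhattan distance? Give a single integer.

Answer: 12

Derivation:
Tile 2: (0,0)->(0,1) = 1
Tile 7: (0,1)->(2,0) = 3
Tile 6: (0,2)->(1,2) = 1
Tile 4: (1,0)->(1,0) = 0
Tile 8: (1,1)->(2,1) = 1
Tile 3: (1,2)->(0,2) = 1
Tile 5: (2,1)->(1,1) = 1
Tile 1: (2,2)->(0,0) = 4
Sum: 1 + 3 + 1 + 0 + 1 + 1 + 1 + 4 = 12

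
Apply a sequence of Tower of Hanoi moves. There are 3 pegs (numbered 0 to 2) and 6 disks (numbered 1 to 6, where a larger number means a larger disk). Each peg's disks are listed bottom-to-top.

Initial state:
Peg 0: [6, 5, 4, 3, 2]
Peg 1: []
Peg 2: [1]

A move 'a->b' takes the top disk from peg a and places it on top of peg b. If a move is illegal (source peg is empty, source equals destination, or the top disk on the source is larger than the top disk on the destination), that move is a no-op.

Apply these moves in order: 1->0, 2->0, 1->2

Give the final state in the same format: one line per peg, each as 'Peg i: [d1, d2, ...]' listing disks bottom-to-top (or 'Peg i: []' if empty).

Answer: Peg 0: [6, 5, 4, 3, 2, 1]
Peg 1: []
Peg 2: []

Derivation:
After move 1 (1->0):
Peg 0: [6, 5, 4, 3, 2]
Peg 1: []
Peg 2: [1]

After move 2 (2->0):
Peg 0: [6, 5, 4, 3, 2, 1]
Peg 1: []
Peg 2: []

After move 3 (1->2):
Peg 0: [6, 5, 4, 3, 2, 1]
Peg 1: []
Peg 2: []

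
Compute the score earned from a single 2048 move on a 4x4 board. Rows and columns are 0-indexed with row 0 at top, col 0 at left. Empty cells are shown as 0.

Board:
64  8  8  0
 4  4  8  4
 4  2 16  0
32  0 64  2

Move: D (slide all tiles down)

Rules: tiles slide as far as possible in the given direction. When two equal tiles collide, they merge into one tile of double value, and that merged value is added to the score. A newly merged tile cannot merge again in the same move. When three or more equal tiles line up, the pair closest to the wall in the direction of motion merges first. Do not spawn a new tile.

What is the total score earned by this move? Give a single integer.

Slide down:
col 0: [64, 4, 4, 32] -> [0, 64, 8, 32]  score +8 (running 8)
col 1: [8, 4, 2, 0] -> [0, 8, 4, 2]  score +0 (running 8)
col 2: [8, 8, 16, 64] -> [0, 16, 16, 64]  score +16 (running 24)
col 3: [0, 4, 0, 2] -> [0, 0, 4, 2]  score +0 (running 24)
Board after move:
 0  0  0  0
64  8 16  0
 8  4 16  4
32  2 64  2

Answer: 24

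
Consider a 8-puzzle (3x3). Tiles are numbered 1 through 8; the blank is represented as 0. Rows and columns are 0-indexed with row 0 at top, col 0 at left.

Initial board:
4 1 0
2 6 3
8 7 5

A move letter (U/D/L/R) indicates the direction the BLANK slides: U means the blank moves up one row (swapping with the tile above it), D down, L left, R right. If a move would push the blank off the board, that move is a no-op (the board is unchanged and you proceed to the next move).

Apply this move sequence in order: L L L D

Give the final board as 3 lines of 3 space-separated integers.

Answer: 2 4 1
0 6 3
8 7 5

Derivation:
After move 1 (L):
4 0 1
2 6 3
8 7 5

After move 2 (L):
0 4 1
2 6 3
8 7 5

After move 3 (L):
0 4 1
2 6 3
8 7 5

After move 4 (D):
2 4 1
0 6 3
8 7 5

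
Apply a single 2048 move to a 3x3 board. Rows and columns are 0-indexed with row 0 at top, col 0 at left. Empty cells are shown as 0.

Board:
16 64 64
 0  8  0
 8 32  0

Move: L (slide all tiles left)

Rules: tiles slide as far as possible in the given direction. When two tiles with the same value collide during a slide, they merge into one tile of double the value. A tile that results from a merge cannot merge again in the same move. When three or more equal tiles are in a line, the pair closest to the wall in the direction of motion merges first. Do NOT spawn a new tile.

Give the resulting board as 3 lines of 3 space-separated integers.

Slide left:
row 0: [16, 64, 64] -> [16, 128, 0]
row 1: [0, 8, 0] -> [8, 0, 0]
row 2: [8, 32, 0] -> [8, 32, 0]

Answer:  16 128   0
  8   0   0
  8  32   0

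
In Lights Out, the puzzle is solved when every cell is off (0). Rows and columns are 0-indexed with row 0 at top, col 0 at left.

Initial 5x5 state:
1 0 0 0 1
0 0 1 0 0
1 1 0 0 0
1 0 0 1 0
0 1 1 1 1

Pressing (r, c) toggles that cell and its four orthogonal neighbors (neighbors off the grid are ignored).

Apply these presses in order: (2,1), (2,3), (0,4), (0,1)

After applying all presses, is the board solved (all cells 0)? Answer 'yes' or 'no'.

Answer: no

Derivation:
After press 1 at (2,1):
1 0 0 0 1
0 1 1 0 0
0 0 1 0 0
1 1 0 1 0
0 1 1 1 1

After press 2 at (2,3):
1 0 0 0 1
0 1 1 1 0
0 0 0 1 1
1 1 0 0 0
0 1 1 1 1

After press 3 at (0,4):
1 0 0 1 0
0 1 1 1 1
0 0 0 1 1
1 1 0 0 0
0 1 1 1 1

After press 4 at (0,1):
0 1 1 1 0
0 0 1 1 1
0 0 0 1 1
1 1 0 0 0
0 1 1 1 1

Lights still on: 14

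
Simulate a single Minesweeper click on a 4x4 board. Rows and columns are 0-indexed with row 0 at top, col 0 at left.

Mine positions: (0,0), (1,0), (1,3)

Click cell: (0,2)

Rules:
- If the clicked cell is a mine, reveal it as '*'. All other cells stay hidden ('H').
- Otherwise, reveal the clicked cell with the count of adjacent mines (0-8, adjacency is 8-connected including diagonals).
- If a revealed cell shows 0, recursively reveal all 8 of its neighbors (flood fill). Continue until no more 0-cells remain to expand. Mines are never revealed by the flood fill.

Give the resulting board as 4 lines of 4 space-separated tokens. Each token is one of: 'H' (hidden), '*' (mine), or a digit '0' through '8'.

H H 1 H
H H H H
H H H H
H H H H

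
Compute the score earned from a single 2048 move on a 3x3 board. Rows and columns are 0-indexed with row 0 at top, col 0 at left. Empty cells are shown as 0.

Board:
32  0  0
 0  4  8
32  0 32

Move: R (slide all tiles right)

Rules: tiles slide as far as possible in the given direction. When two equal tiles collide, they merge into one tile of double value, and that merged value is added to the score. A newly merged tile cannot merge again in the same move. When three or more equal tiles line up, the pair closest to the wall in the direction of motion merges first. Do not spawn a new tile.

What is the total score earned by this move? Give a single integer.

Answer: 64

Derivation:
Slide right:
row 0: [32, 0, 0] -> [0, 0, 32]  score +0 (running 0)
row 1: [0, 4, 8] -> [0, 4, 8]  score +0 (running 0)
row 2: [32, 0, 32] -> [0, 0, 64]  score +64 (running 64)
Board after move:
 0  0 32
 0  4  8
 0  0 64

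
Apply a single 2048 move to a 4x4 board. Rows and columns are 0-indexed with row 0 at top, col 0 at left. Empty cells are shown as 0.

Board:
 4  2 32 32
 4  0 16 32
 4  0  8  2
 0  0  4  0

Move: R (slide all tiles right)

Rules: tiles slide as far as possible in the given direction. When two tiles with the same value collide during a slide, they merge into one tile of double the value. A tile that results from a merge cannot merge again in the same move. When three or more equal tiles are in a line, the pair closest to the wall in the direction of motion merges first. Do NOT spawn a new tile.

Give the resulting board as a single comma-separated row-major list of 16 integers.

Slide right:
row 0: [4, 2, 32, 32] -> [0, 4, 2, 64]
row 1: [4, 0, 16, 32] -> [0, 4, 16, 32]
row 2: [4, 0, 8, 2] -> [0, 4, 8, 2]
row 3: [0, 0, 4, 0] -> [0, 0, 0, 4]

Answer: 0, 4, 2, 64, 0, 4, 16, 32, 0, 4, 8, 2, 0, 0, 0, 4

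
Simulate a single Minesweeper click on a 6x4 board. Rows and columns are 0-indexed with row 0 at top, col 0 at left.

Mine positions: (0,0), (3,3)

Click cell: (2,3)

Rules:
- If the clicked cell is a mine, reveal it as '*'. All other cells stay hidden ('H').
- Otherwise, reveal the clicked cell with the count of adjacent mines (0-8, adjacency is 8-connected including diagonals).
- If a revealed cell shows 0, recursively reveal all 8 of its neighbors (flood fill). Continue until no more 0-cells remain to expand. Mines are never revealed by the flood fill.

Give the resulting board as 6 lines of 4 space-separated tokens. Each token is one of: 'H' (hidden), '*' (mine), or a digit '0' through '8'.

H H H H
H H H H
H H H 1
H H H H
H H H H
H H H H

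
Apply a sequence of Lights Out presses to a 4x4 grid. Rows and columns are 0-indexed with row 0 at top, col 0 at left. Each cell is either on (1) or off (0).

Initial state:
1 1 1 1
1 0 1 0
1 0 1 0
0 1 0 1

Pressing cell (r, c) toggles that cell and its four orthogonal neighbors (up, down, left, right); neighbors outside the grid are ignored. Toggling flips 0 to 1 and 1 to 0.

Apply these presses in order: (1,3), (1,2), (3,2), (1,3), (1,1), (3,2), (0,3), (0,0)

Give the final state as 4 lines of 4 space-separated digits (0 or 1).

Answer: 0 1 1 0
1 0 1 0
1 1 0 0
0 1 0 1

Derivation:
After press 1 at (1,3):
1 1 1 0
1 0 0 1
1 0 1 1
0 1 0 1

After press 2 at (1,2):
1 1 0 0
1 1 1 0
1 0 0 1
0 1 0 1

After press 3 at (3,2):
1 1 0 0
1 1 1 0
1 0 1 1
0 0 1 0

After press 4 at (1,3):
1 1 0 1
1 1 0 1
1 0 1 0
0 0 1 0

After press 5 at (1,1):
1 0 0 1
0 0 1 1
1 1 1 0
0 0 1 0

After press 6 at (3,2):
1 0 0 1
0 0 1 1
1 1 0 0
0 1 0 1

After press 7 at (0,3):
1 0 1 0
0 0 1 0
1 1 0 0
0 1 0 1

After press 8 at (0,0):
0 1 1 0
1 0 1 0
1 1 0 0
0 1 0 1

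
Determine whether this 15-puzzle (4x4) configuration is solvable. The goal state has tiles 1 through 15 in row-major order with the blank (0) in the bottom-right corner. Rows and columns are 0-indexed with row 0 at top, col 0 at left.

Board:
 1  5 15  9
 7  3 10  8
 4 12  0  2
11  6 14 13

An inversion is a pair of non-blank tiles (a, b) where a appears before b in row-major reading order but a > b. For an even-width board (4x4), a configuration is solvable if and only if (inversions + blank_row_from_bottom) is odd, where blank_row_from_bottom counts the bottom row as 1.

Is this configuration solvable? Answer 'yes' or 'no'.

Inversions: 39
Blank is in row 2 (0-indexed from top), which is row 2 counting from the bottom (bottom = 1).
39 + 2 = 41, which is odd, so the puzzle is solvable.

Answer: yes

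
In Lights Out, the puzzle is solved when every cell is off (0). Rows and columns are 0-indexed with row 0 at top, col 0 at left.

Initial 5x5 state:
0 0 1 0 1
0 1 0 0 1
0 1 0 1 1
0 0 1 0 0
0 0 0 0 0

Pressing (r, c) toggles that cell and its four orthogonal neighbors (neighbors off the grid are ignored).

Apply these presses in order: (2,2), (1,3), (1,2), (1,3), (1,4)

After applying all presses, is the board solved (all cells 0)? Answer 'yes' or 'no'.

Answer: yes

Derivation:
After press 1 at (2,2):
0 0 1 0 1
0 1 1 0 1
0 0 1 0 1
0 0 0 0 0
0 0 0 0 0

After press 2 at (1,3):
0 0 1 1 1
0 1 0 1 0
0 0 1 1 1
0 0 0 0 0
0 0 0 0 0

After press 3 at (1,2):
0 0 0 1 1
0 0 1 0 0
0 0 0 1 1
0 0 0 0 0
0 0 0 0 0

After press 4 at (1,3):
0 0 0 0 1
0 0 0 1 1
0 0 0 0 1
0 0 0 0 0
0 0 0 0 0

After press 5 at (1,4):
0 0 0 0 0
0 0 0 0 0
0 0 0 0 0
0 0 0 0 0
0 0 0 0 0

Lights still on: 0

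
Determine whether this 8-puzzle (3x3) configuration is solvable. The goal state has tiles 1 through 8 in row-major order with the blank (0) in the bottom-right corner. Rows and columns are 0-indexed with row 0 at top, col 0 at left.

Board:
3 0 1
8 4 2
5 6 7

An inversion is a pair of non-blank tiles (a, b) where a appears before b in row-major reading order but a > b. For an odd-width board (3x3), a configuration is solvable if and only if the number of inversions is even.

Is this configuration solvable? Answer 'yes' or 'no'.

Answer: yes

Derivation:
Inversions (pairs i<j in row-major order where tile[i] > tile[j] > 0): 8
8 is even, so the puzzle is solvable.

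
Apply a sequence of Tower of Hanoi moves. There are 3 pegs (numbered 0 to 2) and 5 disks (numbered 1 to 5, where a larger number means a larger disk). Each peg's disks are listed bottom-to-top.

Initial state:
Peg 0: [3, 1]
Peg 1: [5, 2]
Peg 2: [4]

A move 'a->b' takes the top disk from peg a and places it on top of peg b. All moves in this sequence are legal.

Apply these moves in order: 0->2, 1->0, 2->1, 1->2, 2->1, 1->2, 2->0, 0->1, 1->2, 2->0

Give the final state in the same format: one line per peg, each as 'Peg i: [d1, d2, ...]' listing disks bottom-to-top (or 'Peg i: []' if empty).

Answer: Peg 0: [3, 2, 1]
Peg 1: [5]
Peg 2: [4]

Derivation:
After move 1 (0->2):
Peg 0: [3]
Peg 1: [5, 2]
Peg 2: [4, 1]

After move 2 (1->0):
Peg 0: [3, 2]
Peg 1: [5]
Peg 2: [4, 1]

After move 3 (2->1):
Peg 0: [3, 2]
Peg 1: [5, 1]
Peg 2: [4]

After move 4 (1->2):
Peg 0: [3, 2]
Peg 1: [5]
Peg 2: [4, 1]

After move 5 (2->1):
Peg 0: [3, 2]
Peg 1: [5, 1]
Peg 2: [4]

After move 6 (1->2):
Peg 0: [3, 2]
Peg 1: [5]
Peg 2: [4, 1]

After move 7 (2->0):
Peg 0: [3, 2, 1]
Peg 1: [5]
Peg 2: [4]

After move 8 (0->1):
Peg 0: [3, 2]
Peg 1: [5, 1]
Peg 2: [4]

After move 9 (1->2):
Peg 0: [3, 2]
Peg 1: [5]
Peg 2: [4, 1]

After move 10 (2->0):
Peg 0: [3, 2, 1]
Peg 1: [5]
Peg 2: [4]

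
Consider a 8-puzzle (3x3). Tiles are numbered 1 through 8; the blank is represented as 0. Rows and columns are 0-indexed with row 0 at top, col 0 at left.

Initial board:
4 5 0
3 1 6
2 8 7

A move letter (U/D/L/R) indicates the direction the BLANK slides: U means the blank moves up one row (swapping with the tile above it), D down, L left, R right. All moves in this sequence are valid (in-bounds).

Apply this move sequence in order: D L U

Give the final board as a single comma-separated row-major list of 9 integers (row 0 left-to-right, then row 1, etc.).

After move 1 (D):
4 5 6
3 1 0
2 8 7

After move 2 (L):
4 5 6
3 0 1
2 8 7

After move 3 (U):
4 0 6
3 5 1
2 8 7

Answer: 4, 0, 6, 3, 5, 1, 2, 8, 7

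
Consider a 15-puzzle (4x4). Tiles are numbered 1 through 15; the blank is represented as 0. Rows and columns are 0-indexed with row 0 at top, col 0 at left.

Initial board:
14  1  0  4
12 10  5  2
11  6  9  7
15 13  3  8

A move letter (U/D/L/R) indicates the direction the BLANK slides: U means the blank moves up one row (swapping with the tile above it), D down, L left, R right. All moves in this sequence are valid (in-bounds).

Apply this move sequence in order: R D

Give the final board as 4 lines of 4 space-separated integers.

After move 1 (R):
14  1  4  0
12 10  5  2
11  6  9  7
15 13  3  8

After move 2 (D):
14  1  4  2
12 10  5  0
11  6  9  7
15 13  3  8

Answer: 14  1  4  2
12 10  5  0
11  6  9  7
15 13  3  8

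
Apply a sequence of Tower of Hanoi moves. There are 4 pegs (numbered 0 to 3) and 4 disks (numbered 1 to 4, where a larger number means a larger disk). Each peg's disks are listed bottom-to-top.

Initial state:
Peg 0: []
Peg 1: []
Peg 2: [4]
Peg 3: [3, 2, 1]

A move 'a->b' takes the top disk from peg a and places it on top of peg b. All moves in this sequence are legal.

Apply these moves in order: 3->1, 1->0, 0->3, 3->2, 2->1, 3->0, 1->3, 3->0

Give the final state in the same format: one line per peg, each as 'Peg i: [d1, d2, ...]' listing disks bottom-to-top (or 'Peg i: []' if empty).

After move 1 (3->1):
Peg 0: []
Peg 1: [1]
Peg 2: [4]
Peg 3: [3, 2]

After move 2 (1->0):
Peg 0: [1]
Peg 1: []
Peg 2: [4]
Peg 3: [3, 2]

After move 3 (0->3):
Peg 0: []
Peg 1: []
Peg 2: [4]
Peg 3: [3, 2, 1]

After move 4 (3->2):
Peg 0: []
Peg 1: []
Peg 2: [4, 1]
Peg 3: [3, 2]

After move 5 (2->1):
Peg 0: []
Peg 1: [1]
Peg 2: [4]
Peg 3: [3, 2]

After move 6 (3->0):
Peg 0: [2]
Peg 1: [1]
Peg 2: [4]
Peg 3: [3]

After move 7 (1->3):
Peg 0: [2]
Peg 1: []
Peg 2: [4]
Peg 3: [3, 1]

After move 8 (3->0):
Peg 0: [2, 1]
Peg 1: []
Peg 2: [4]
Peg 3: [3]

Answer: Peg 0: [2, 1]
Peg 1: []
Peg 2: [4]
Peg 3: [3]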